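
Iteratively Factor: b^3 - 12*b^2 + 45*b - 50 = (b - 2)*(b^2 - 10*b + 25) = (b - 5)*(b - 2)*(b - 5)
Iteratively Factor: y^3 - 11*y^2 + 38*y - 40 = (y - 5)*(y^2 - 6*y + 8) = (y - 5)*(y - 4)*(y - 2)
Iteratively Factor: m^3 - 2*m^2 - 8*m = (m)*(m^2 - 2*m - 8) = m*(m - 4)*(m + 2)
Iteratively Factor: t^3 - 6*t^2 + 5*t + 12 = (t + 1)*(t^2 - 7*t + 12) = (t - 3)*(t + 1)*(t - 4)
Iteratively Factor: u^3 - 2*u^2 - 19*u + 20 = (u + 4)*(u^2 - 6*u + 5) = (u - 1)*(u + 4)*(u - 5)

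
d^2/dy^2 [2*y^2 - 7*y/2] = 4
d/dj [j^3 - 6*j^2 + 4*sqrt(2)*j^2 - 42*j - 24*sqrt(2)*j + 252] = 3*j^2 - 12*j + 8*sqrt(2)*j - 42 - 24*sqrt(2)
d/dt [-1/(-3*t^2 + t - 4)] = (1 - 6*t)/(3*t^2 - t + 4)^2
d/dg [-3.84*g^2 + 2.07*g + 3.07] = 2.07 - 7.68*g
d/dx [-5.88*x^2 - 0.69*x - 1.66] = -11.76*x - 0.69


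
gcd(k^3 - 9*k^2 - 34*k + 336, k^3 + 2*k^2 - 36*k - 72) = k + 6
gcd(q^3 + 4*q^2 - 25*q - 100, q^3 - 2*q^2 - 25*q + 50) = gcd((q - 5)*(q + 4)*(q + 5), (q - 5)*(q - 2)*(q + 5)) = q^2 - 25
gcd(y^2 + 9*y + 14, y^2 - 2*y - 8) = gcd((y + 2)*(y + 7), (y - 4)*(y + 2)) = y + 2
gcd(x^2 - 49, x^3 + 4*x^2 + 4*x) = 1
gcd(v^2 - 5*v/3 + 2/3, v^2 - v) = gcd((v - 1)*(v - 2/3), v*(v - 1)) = v - 1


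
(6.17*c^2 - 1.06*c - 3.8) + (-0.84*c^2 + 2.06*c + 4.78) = 5.33*c^2 + 1.0*c + 0.98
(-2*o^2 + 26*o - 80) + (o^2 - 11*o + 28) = -o^2 + 15*o - 52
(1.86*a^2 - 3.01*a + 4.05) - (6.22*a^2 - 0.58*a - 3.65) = -4.36*a^2 - 2.43*a + 7.7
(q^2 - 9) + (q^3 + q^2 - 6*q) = q^3 + 2*q^2 - 6*q - 9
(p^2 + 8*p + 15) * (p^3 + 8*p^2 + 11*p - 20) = p^5 + 16*p^4 + 90*p^3 + 188*p^2 + 5*p - 300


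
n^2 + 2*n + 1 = (n + 1)^2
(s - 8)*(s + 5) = s^2 - 3*s - 40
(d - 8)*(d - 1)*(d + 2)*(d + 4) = d^4 - 3*d^3 - 38*d^2 - 24*d + 64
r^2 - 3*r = r*(r - 3)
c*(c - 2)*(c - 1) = c^3 - 3*c^2 + 2*c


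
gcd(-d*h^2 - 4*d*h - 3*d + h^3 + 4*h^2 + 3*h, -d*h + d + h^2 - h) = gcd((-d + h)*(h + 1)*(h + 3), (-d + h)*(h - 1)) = d - h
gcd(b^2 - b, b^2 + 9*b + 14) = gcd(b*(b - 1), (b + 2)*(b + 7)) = 1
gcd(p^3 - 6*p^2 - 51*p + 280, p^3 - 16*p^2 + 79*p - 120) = p^2 - 13*p + 40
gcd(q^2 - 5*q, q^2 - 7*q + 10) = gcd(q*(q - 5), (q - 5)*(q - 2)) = q - 5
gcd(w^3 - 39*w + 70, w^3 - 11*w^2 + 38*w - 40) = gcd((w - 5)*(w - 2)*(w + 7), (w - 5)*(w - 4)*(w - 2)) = w^2 - 7*w + 10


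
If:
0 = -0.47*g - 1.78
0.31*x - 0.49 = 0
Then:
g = -3.79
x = 1.58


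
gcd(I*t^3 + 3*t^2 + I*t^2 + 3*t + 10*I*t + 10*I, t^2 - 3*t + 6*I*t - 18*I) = 1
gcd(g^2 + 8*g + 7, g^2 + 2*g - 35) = g + 7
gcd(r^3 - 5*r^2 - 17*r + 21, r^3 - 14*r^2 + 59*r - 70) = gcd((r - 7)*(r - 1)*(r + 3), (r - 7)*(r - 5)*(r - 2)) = r - 7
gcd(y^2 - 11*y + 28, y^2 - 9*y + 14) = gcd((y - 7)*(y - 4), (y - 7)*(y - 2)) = y - 7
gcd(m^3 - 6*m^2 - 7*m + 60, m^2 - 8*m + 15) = m - 5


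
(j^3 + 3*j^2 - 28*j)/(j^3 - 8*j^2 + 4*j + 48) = j*(j + 7)/(j^2 - 4*j - 12)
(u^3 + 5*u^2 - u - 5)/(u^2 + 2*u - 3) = (u^2 + 6*u + 5)/(u + 3)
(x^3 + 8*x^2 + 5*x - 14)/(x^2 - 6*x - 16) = (x^2 + 6*x - 7)/(x - 8)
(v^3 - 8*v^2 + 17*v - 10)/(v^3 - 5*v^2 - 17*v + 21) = (v^2 - 7*v + 10)/(v^2 - 4*v - 21)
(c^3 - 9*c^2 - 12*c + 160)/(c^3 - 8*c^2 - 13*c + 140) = (c - 8)/(c - 7)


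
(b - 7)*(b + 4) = b^2 - 3*b - 28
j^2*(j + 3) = j^3 + 3*j^2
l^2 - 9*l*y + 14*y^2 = (l - 7*y)*(l - 2*y)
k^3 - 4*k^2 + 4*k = k*(k - 2)^2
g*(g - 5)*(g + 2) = g^3 - 3*g^2 - 10*g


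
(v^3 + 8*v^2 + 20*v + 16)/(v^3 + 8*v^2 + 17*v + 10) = (v^2 + 6*v + 8)/(v^2 + 6*v + 5)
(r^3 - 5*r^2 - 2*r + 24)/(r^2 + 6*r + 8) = (r^2 - 7*r + 12)/(r + 4)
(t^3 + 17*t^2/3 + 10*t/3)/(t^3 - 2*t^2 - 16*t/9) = 3*(t + 5)/(3*t - 8)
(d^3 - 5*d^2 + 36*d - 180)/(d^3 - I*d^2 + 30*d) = (d^2 + d*(-5 + 6*I) - 30*I)/(d*(d + 5*I))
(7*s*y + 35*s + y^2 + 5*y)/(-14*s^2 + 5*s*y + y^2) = (y + 5)/(-2*s + y)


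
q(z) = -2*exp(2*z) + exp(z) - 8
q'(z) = -4*exp(2*z) + exp(z)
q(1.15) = -24.79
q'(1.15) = -36.74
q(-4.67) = -7.99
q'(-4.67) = 0.01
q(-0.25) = -8.43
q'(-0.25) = -1.65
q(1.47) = -41.48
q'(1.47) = -71.31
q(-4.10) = -7.98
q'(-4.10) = 0.02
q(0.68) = -13.82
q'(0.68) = -13.61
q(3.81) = -4039.97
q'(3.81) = -8109.10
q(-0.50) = -8.13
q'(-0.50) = -0.86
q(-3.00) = -7.96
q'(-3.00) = 0.04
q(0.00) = -9.00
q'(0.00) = -3.00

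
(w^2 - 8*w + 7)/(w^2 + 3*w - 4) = (w - 7)/(w + 4)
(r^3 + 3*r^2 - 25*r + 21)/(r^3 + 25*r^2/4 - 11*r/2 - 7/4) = 4*(r - 3)/(4*r + 1)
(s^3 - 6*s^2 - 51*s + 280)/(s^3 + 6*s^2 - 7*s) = (s^2 - 13*s + 40)/(s*(s - 1))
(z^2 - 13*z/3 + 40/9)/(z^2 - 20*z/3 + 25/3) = (z - 8/3)/(z - 5)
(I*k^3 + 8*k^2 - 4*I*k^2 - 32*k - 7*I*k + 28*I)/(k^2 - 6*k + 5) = (I*k^3 + 4*k^2*(2 - I) - k*(32 + 7*I) + 28*I)/(k^2 - 6*k + 5)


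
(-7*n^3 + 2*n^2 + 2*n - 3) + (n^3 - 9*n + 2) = -6*n^3 + 2*n^2 - 7*n - 1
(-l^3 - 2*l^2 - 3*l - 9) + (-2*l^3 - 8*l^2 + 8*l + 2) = -3*l^3 - 10*l^2 + 5*l - 7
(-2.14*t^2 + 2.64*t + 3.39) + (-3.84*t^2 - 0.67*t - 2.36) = -5.98*t^2 + 1.97*t + 1.03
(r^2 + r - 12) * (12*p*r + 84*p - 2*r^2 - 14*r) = 12*p*r^3 + 96*p*r^2 - 60*p*r - 1008*p - 2*r^4 - 16*r^3 + 10*r^2 + 168*r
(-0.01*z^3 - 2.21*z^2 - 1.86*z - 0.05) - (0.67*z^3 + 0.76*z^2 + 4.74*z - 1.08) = -0.68*z^3 - 2.97*z^2 - 6.6*z + 1.03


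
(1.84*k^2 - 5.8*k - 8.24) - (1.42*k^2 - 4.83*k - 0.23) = 0.42*k^2 - 0.97*k - 8.01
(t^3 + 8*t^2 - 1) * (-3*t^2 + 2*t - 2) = -3*t^5 - 22*t^4 + 14*t^3 - 13*t^2 - 2*t + 2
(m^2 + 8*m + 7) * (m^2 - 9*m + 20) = m^4 - m^3 - 45*m^2 + 97*m + 140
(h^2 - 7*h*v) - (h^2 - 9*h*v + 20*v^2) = 2*h*v - 20*v^2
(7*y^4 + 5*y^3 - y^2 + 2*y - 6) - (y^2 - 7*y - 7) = 7*y^4 + 5*y^3 - 2*y^2 + 9*y + 1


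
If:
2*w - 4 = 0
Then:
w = 2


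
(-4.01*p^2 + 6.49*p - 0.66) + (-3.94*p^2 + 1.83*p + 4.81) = -7.95*p^2 + 8.32*p + 4.15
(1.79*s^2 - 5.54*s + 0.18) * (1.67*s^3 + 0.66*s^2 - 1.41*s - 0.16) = 2.9893*s^5 - 8.0704*s^4 - 5.8797*s^3 + 7.6438*s^2 + 0.6326*s - 0.0288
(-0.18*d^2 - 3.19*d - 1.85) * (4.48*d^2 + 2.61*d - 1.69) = -0.8064*d^4 - 14.761*d^3 - 16.3097*d^2 + 0.5626*d + 3.1265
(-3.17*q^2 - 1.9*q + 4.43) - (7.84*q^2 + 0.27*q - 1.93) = -11.01*q^2 - 2.17*q + 6.36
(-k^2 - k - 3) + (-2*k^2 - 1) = -3*k^2 - k - 4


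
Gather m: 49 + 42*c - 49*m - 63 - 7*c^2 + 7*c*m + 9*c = -7*c^2 + 51*c + m*(7*c - 49) - 14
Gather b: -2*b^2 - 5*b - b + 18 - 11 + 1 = -2*b^2 - 6*b + 8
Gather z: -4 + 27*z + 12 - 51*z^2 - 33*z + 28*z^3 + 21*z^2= 28*z^3 - 30*z^2 - 6*z + 8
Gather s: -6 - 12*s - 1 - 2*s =-14*s - 7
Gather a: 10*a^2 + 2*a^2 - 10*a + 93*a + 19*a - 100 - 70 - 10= 12*a^2 + 102*a - 180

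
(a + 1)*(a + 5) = a^2 + 6*a + 5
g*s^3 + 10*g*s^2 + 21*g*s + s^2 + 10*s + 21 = (s + 3)*(s + 7)*(g*s + 1)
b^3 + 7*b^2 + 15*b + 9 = (b + 1)*(b + 3)^2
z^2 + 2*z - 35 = (z - 5)*(z + 7)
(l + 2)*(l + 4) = l^2 + 6*l + 8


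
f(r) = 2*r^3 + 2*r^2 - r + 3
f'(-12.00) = 815.00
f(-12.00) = -3153.00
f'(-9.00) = 449.00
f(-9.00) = -1284.00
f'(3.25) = 75.38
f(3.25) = 89.53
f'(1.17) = 11.89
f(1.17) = 7.77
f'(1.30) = 14.34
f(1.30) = 9.47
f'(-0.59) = -1.27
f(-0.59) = 3.88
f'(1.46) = 17.63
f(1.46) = 12.03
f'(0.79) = 5.90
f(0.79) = 4.44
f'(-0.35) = -1.66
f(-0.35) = 3.51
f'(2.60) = 49.96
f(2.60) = 49.07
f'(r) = 6*r^2 + 4*r - 1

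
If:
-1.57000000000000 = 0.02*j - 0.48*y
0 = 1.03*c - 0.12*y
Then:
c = 0.116504854368932*y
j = 24.0*y - 78.5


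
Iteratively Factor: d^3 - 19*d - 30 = (d - 5)*(d^2 + 5*d + 6) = (d - 5)*(d + 3)*(d + 2)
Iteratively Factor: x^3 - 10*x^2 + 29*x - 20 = (x - 4)*(x^2 - 6*x + 5) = (x - 4)*(x - 1)*(x - 5)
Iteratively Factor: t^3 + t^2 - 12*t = (t - 3)*(t^2 + 4*t) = t*(t - 3)*(t + 4)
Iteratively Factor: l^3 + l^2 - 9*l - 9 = (l + 1)*(l^2 - 9) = (l + 1)*(l + 3)*(l - 3)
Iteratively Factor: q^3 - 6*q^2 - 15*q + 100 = (q + 4)*(q^2 - 10*q + 25) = (q - 5)*(q + 4)*(q - 5)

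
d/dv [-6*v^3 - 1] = -18*v^2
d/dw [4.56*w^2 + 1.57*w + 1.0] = 9.12*w + 1.57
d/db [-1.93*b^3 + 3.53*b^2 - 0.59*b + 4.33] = -5.79*b^2 + 7.06*b - 0.59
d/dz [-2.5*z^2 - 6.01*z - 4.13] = -5.0*z - 6.01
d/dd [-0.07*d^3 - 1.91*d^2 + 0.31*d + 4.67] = -0.21*d^2 - 3.82*d + 0.31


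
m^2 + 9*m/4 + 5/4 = (m + 1)*(m + 5/4)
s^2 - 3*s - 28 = (s - 7)*(s + 4)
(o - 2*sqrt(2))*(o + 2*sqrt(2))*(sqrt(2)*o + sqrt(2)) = sqrt(2)*o^3 + sqrt(2)*o^2 - 8*sqrt(2)*o - 8*sqrt(2)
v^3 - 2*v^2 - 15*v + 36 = (v - 3)^2*(v + 4)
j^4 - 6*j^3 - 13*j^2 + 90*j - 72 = (j - 6)*(j - 3)*(j - 1)*(j + 4)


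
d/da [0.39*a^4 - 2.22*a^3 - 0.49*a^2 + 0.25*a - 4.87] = 1.56*a^3 - 6.66*a^2 - 0.98*a + 0.25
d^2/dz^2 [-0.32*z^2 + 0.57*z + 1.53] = -0.640000000000000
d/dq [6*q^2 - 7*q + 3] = 12*q - 7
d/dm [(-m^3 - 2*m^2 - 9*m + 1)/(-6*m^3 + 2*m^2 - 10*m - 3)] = (-14*m^4 - 88*m^3 + 65*m^2 + 8*m + 37)/(36*m^6 - 24*m^5 + 124*m^4 - 4*m^3 + 88*m^2 + 60*m + 9)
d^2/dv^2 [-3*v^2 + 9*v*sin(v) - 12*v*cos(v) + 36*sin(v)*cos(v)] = -9*v*sin(v) + 12*v*cos(v) + 24*sin(v) - 72*sin(2*v) + 18*cos(v) - 6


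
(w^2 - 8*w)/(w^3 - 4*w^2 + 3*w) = (w - 8)/(w^2 - 4*w + 3)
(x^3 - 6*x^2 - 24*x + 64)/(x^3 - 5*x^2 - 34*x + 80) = (x + 4)/(x + 5)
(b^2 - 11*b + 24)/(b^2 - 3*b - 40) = (b - 3)/(b + 5)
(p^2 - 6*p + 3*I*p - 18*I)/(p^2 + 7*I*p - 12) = (p - 6)/(p + 4*I)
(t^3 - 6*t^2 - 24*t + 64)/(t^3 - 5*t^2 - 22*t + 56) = (t - 8)/(t - 7)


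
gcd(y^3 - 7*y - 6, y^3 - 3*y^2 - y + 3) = y^2 - 2*y - 3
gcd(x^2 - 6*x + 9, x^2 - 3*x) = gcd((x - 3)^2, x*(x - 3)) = x - 3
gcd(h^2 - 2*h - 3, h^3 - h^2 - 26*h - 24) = h + 1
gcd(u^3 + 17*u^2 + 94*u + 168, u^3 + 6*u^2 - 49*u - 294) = u^2 + 13*u + 42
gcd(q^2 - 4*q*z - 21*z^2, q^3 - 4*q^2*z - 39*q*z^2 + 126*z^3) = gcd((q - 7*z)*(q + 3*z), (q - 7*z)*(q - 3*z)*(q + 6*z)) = -q + 7*z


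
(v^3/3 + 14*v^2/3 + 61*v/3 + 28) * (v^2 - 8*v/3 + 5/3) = v^5/3 + 34*v^4/9 + 76*v^3/9 - 166*v^2/9 - 367*v/9 + 140/3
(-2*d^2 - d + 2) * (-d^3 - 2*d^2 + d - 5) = 2*d^5 + 5*d^4 - 2*d^3 + 5*d^2 + 7*d - 10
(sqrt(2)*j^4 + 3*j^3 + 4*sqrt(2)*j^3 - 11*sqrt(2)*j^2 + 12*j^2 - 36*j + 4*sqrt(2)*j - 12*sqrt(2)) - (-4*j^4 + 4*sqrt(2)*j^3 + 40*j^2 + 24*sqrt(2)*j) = sqrt(2)*j^4 + 4*j^4 + 3*j^3 - 28*j^2 - 11*sqrt(2)*j^2 - 36*j - 20*sqrt(2)*j - 12*sqrt(2)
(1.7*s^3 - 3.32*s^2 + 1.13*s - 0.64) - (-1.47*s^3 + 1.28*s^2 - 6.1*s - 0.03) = 3.17*s^3 - 4.6*s^2 + 7.23*s - 0.61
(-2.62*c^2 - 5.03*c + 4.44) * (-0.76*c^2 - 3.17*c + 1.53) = 1.9912*c^4 + 12.1282*c^3 + 8.5621*c^2 - 21.7707*c + 6.7932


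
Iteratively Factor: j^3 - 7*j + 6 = (j - 1)*(j^2 + j - 6) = (j - 2)*(j - 1)*(j + 3)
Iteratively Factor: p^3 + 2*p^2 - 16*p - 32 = (p + 4)*(p^2 - 2*p - 8) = (p + 2)*(p + 4)*(p - 4)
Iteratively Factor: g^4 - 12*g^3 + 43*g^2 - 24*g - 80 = (g + 1)*(g^3 - 13*g^2 + 56*g - 80) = (g - 4)*(g + 1)*(g^2 - 9*g + 20) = (g - 5)*(g - 4)*(g + 1)*(g - 4)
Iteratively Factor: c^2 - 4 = (c + 2)*(c - 2)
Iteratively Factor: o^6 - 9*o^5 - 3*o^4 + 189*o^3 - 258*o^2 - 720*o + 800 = (o - 4)*(o^5 - 5*o^4 - 23*o^3 + 97*o^2 + 130*o - 200) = (o - 4)*(o - 1)*(o^4 - 4*o^3 - 27*o^2 + 70*o + 200) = (o - 5)*(o - 4)*(o - 1)*(o^3 + o^2 - 22*o - 40) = (o - 5)^2*(o - 4)*(o - 1)*(o^2 + 6*o + 8) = (o - 5)^2*(o - 4)*(o - 1)*(o + 2)*(o + 4)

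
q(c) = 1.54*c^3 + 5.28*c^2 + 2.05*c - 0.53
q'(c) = 4.62*c^2 + 10.56*c + 2.05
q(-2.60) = 2.77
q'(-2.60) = 5.83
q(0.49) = 1.92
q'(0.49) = 8.33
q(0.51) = 2.09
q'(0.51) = 8.64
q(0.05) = -0.41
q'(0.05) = 2.59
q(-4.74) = -55.62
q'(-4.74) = 55.80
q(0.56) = 2.54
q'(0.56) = 9.41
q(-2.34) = 3.85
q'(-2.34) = 2.64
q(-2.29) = 3.97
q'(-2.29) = 2.10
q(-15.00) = -4040.78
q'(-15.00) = 883.15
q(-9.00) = -713.96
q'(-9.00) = 281.23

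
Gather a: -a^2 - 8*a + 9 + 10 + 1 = -a^2 - 8*a + 20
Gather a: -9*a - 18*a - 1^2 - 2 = -27*a - 3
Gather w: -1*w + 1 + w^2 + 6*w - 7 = w^2 + 5*w - 6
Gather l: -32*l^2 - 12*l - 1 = -32*l^2 - 12*l - 1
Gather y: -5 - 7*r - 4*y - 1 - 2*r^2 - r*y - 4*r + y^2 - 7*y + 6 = -2*r^2 - 11*r + y^2 + y*(-r - 11)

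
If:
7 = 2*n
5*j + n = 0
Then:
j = -7/10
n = 7/2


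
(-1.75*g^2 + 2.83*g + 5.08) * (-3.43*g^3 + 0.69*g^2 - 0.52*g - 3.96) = 6.0025*g^5 - 10.9144*g^4 - 14.5617*g^3 + 8.9636*g^2 - 13.8484*g - 20.1168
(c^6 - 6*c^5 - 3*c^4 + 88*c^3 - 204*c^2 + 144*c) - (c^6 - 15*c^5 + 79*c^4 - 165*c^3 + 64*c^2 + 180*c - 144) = 9*c^5 - 82*c^4 + 253*c^3 - 268*c^2 - 36*c + 144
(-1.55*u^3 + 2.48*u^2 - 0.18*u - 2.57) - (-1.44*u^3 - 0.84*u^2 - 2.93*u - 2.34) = -0.11*u^3 + 3.32*u^2 + 2.75*u - 0.23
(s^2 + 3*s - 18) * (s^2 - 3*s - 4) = s^4 - 31*s^2 + 42*s + 72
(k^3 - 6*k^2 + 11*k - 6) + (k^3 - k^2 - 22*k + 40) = 2*k^3 - 7*k^2 - 11*k + 34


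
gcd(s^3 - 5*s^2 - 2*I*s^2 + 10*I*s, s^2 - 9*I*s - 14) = s - 2*I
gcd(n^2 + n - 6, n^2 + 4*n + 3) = n + 3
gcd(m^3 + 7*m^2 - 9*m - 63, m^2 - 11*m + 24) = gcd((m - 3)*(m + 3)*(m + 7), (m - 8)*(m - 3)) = m - 3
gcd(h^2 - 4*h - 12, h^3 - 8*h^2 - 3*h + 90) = h - 6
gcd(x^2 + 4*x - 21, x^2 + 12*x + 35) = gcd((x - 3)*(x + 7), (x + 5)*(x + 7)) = x + 7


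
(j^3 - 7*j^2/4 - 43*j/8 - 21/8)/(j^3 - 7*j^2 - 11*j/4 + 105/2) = (4*j^2 + 7*j + 3)/(2*(2*j^2 - 7*j - 30))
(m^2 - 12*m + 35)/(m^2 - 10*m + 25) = (m - 7)/(m - 5)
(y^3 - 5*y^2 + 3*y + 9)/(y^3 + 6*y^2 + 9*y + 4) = (y^2 - 6*y + 9)/(y^2 + 5*y + 4)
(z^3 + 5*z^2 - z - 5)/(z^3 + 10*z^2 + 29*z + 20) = (z - 1)/(z + 4)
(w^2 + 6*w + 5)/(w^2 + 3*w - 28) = (w^2 + 6*w + 5)/(w^2 + 3*w - 28)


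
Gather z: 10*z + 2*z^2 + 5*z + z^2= 3*z^2 + 15*z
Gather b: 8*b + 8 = 8*b + 8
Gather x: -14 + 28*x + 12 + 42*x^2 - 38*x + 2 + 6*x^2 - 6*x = 48*x^2 - 16*x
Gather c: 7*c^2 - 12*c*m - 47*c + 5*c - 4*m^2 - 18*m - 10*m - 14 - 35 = 7*c^2 + c*(-12*m - 42) - 4*m^2 - 28*m - 49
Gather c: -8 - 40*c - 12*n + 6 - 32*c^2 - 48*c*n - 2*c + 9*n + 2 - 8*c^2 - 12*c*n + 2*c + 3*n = -40*c^2 + c*(-60*n - 40)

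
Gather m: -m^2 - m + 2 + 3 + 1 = -m^2 - m + 6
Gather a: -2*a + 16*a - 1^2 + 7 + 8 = 14*a + 14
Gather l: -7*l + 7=7 - 7*l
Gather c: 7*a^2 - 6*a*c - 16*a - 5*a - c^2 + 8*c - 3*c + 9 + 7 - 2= 7*a^2 - 21*a - c^2 + c*(5 - 6*a) + 14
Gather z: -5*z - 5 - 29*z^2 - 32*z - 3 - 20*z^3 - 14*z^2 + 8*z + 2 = -20*z^3 - 43*z^2 - 29*z - 6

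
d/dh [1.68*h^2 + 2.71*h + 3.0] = 3.36*h + 2.71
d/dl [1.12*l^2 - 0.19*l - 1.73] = 2.24*l - 0.19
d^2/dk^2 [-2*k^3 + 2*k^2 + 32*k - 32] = 4 - 12*k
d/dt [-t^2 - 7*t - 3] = -2*t - 7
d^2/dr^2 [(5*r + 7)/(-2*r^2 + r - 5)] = 2*(-(4*r - 1)^2*(5*r + 7) + 3*(10*r + 3)*(2*r^2 - r + 5))/(2*r^2 - r + 5)^3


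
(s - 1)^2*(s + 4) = s^3 + 2*s^2 - 7*s + 4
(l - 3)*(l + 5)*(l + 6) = l^3 + 8*l^2 - 3*l - 90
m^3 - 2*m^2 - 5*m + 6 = (m - 3)*(m - 1)*(m + 2)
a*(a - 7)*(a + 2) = a^3 - 5*a^2 - 14*a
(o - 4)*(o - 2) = o^2 - 6*o + 8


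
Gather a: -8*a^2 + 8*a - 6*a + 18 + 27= -8*a^2 + 2*a + 45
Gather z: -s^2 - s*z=-s^2 - s*z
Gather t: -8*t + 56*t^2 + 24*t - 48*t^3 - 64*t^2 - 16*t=-48*t^3 - 8*t^2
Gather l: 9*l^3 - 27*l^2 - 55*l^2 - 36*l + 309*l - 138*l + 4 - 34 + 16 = 9*l^3 - 82*l^2 + 135*l - 14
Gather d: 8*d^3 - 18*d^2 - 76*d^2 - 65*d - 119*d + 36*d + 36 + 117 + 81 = 8*d^3 - 94*d^2 - 148*d + 234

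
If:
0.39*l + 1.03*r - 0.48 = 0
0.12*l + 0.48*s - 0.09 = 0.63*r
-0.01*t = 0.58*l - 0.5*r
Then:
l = 0.302877334679455 - 0.0129984856133266*t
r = 0.00492175668854114*t + 0.351337708228168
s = 0.0097094270570419*t + 0.572911408379606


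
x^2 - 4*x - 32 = (x - 8)*(x + 4)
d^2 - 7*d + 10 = (d - 5)*(d - 2)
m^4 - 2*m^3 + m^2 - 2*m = m*(m - 2)*(m - I)*(m + I)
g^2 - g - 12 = (g - 4)*(g + 3)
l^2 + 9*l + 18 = (l + 3)*(l + 6)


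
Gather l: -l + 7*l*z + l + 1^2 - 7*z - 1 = 7*l*z - 7*z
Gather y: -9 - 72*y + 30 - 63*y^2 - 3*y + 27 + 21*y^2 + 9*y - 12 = -42*y^2 - 66*y + 36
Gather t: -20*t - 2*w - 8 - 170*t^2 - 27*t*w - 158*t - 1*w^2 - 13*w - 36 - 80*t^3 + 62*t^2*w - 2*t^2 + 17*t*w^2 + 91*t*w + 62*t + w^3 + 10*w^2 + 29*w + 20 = -80*t^3 + t^2*(62*w - 172) + t*(17*w^2 + 64*w - 116) + w^3 + 9*w^2 + 14*w - 24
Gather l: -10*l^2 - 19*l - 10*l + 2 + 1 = -10*l^2 - 29*l + 3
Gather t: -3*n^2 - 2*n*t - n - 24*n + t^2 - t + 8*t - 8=-3*n^2 - 25*n + t^2 + t*(7 - 2*n) - 8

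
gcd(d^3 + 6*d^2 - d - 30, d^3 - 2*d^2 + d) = 1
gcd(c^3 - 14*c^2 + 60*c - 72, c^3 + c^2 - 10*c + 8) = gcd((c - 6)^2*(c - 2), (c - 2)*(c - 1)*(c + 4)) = c - 2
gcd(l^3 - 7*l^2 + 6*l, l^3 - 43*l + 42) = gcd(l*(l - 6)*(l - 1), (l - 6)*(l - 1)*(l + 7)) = l^2 - 7*l + 6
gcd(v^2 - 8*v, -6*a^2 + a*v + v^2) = 1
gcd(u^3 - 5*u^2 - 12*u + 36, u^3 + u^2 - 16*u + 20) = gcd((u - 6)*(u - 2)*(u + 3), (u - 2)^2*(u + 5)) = u - 2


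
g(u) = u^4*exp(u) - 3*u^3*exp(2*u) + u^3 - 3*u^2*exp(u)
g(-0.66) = -0.63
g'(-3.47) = 35.10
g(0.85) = -13.32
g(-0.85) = -0.98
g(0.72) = -7.00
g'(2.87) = -65031.51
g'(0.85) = -63.63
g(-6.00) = -213.05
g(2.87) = -21276.17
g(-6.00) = -213.05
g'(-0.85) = 2.08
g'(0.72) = -36.04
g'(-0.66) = 1.60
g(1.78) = -586.13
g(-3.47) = -38.27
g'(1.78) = -2109.46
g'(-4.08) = 49.67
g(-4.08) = -64.02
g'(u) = u^4*exp(u) - 6*u^3*exp(2*u) + 4*u^3*exp(u) - 9*u^2*exp(2*u) - 3*u^2*exp(u) + 3*u^2 - 6*u*exp(u)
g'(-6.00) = 108.90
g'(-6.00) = 108.90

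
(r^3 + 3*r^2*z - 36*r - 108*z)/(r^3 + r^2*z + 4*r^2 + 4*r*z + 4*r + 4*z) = (r^3 + 3*r^2*z - 36*r - 108*z)/(r^3 + r^2*z + 4*r^2 + 4*r*z + 4*r + 4*z)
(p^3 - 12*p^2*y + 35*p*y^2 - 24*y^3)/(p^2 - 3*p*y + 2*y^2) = (-p^2 + 11*p*y - 24*y^2)/(-p + 2*y)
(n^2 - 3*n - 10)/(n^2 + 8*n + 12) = (n - 5)/(n + 6)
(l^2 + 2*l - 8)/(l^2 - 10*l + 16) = (l + 4)/(l - 8)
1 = 1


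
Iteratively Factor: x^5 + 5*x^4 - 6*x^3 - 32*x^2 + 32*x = (x - 2)*(x^4 + 7*x^3 + 8*x^2 - 16*x) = (x - 2)*(x + 4)*(x^3 + 3*x^2 - 4*x) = (x - 2)*(x - 1)*(x + 4)*(x^2 + 4*x) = (x - 2)*(x - 1)*(x + 4)^2*(x)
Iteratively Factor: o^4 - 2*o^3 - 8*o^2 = (o + 2)*(o^3 - 4*o^2) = (o - 4)*(o + 2)*(o^2) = o*(o - 4)*(o + 2)*(o)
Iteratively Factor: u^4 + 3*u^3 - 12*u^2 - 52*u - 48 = (u + 2)*(u^3 + u^2 - 14*u - 24) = (u - 4)*(u + 2)*(u^2 + 5*u + 6) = (u - 4)*(u + 2)*(u + 3)*(u + 2)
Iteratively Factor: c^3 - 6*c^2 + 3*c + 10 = (c + 1)*(c^2 - 7*c + 10) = (c - 5)*(c + 1)*(c - 2)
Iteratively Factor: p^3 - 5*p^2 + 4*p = (p)*(p^2 - 5*p + 4) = p*(p - 4)*(p - 1)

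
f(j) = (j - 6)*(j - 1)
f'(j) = 2*j - 7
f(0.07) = 5.51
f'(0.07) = -6.86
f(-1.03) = 14.27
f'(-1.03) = -9.06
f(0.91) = 0.46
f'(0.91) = -5.18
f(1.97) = -3.91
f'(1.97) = -3.06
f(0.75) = 1.31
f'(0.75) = -5.50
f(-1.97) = 23.67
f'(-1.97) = -10.94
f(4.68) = -4.86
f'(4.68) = 2.36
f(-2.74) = 32.69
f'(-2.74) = -12.48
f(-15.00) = 336.00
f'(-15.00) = -37.00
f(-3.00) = 36.00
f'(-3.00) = -13.00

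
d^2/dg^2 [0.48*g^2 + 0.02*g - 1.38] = 0.960000000000000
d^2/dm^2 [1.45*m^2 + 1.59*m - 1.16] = 2.90000000000000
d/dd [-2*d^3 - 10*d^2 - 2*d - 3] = -6*d^2 - 20*d - 2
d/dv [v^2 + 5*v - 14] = 2*v + 5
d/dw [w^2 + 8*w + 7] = 2*w + 8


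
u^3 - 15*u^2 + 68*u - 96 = (u - 8)*(u - 4)*(u - 3)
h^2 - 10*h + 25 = (h - 5)^2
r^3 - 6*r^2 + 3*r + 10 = (r - 5)*(r - 2)*(r + 1)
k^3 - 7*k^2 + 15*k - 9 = (k - 3)^2*(k - 1)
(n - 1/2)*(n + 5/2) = n^2 + 2*n - 5/4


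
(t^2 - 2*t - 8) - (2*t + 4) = t^2 - 4*t - 12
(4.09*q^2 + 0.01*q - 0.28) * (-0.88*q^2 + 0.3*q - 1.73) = -3.5992*q^4 + 1.2182*q^3 - 6.8263*q^2 - 0.1013*q + 0.4844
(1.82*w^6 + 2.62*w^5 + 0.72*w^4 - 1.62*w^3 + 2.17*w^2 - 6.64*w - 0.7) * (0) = 0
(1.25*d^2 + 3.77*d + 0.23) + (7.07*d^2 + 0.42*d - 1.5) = 8.32*d^2 + 4.19*d - 1.27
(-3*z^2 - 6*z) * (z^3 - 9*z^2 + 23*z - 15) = -3*z^5 + 21*z^4 - 15*z^3 - 93*z^2 + 90*z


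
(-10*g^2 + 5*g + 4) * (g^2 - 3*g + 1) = -10*g^4 + 35*g^3 - 21*g^2 - 7*g + 4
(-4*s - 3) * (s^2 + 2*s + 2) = -4*s^3 - 11*s^2 - 14*s - 6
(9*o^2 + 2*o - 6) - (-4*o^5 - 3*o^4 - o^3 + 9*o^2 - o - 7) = 4*o^5 + 3*o^4 + o^3 + 3*o + 1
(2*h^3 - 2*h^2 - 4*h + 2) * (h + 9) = 2*h^4 + 16*h^3 - 22*h^2 - 34*h + 18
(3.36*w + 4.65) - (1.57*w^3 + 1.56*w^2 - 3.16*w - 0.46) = -1.57*w^3 - 1.56*w^2 + 6.52*w + 5.11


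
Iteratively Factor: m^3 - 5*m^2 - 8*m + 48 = (m - 4)*(m^2 - m - 12) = (m - 4)^2*(m + 3)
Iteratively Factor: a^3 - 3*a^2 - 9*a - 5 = (a + 1)*(a^2 - 4*a - 5) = (a - 5)*(a + 1)*(a + 1)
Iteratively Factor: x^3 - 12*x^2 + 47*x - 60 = (x - 4)*(x^2 - 8*x + 15) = (x - 5)*(x - 4)*(x - 3)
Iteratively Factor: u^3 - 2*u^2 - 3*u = (u + 1)*(u^2 - 3*u) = u*(u + 1)*(u - 3)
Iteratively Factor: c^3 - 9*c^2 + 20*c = (c - 5)*(c^2 - 4*c) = (c - 5)*(c - 4)*(c)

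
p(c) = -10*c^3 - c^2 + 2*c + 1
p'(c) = -30*c^2 - 2*c + 2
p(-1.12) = 11.55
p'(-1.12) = -33.39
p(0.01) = 1.02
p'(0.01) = 1.98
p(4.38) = -849.70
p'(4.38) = -582.29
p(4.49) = -915.37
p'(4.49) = -611.78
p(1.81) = -57.95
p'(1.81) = -99.90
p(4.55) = -952.57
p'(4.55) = -628.18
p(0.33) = 1.19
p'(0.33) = -1.93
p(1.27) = -18.56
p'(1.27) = -48.93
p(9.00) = -7352.00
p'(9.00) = -2446.00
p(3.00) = -272.00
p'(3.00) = -274.00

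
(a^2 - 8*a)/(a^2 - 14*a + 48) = a/(a - 6)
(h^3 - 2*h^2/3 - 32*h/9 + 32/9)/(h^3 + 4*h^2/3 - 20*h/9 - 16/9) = (3*h - 4)/(3*h + 2)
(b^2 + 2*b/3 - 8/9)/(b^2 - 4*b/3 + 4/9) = (3*b + 4)/(3*b - 2)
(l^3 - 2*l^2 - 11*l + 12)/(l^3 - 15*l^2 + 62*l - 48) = (l^2 - l - 12)/(l^2 - 14*l + 48)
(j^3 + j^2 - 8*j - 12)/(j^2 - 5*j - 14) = (j^2 - j - 6)/(j - 7)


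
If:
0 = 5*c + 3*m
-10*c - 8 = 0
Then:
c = -4/5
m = 4/3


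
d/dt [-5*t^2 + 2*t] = 2 - 10*t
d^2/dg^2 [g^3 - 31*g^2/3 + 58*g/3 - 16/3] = 6*g - 62/3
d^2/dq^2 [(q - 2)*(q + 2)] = 2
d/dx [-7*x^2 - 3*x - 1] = -14*x - 3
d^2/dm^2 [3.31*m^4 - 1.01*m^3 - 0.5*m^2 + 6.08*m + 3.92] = 39.72*m^2 - 6.06*m - 1.0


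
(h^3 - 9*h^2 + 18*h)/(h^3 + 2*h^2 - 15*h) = (h - 6)/(h + 5)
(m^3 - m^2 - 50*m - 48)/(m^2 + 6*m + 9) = (m^3 - m^2 - 50*m - 48)/(m^2 + 6*m + 9)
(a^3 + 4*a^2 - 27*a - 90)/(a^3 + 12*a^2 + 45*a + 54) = (a - 5)/(a + 3)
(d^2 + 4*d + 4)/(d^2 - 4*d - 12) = (d + 2)/(d - 6)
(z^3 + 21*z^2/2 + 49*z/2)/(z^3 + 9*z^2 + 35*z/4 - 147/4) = 2*z/(2*z - 3)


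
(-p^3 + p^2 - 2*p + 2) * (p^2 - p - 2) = -p^5 + 2*p^4 - p^3 + 2*p^2 + 2*p - 4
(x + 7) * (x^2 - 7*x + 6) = x^3 - 43*x + 42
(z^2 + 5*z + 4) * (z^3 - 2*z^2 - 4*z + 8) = z^5 + 3*z^4 - 10*z^3 - 20*z^2 + 24*z + 32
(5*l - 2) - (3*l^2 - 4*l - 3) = -3*l^2 + 9*l + 1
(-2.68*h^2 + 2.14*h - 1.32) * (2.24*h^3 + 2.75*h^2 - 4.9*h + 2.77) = -6.0032*h^5 - 2.5764*h^4 + 16.0602*h^3 - 21.5396*h^2 + 12.3958*h - 3.6564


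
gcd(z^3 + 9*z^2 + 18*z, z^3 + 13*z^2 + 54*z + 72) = z^2 + 9*z + 18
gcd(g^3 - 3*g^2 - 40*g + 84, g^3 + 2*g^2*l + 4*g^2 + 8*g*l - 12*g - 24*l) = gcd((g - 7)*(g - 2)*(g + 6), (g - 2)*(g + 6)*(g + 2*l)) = g^2 + 4*g - 12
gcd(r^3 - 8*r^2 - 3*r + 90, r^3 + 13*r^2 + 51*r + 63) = r + 3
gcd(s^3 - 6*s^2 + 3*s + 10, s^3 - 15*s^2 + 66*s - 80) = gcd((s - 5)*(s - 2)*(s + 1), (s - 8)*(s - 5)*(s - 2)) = s^2 - 7*s + 10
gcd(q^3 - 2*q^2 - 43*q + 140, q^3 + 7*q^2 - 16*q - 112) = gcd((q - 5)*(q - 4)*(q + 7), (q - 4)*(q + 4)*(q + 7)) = q^2 + 3*q - 28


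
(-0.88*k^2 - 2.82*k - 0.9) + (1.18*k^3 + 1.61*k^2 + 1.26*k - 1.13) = 1.18*k^3 + 0.73*k^2 - 1.56*k - 2.03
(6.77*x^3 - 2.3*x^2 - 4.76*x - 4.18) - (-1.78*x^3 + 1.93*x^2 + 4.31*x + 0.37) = 8.55*x^3 - 4.23*x^2 - 9.07*x - 4.55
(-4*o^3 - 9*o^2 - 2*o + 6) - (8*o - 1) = -4*o^3 - 9*o^2 - 10*o + 7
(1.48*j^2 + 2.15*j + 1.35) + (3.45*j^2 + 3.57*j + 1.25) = 4.93*j^2 + 5.72*j + 2.6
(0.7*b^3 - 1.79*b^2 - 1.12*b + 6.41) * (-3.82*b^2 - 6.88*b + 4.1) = -2.674*b^5 + 2.0218*b^4 + 19.4636*b^3 - 24.1196*b^2 - 48.6928*b + 26.281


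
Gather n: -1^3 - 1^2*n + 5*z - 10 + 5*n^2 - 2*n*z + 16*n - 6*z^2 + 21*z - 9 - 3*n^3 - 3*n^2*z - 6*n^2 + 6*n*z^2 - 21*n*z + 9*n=-3*n^3 + n^2*(-3*z - 1) + n*(6*z^2 - 23*z + 24) - 6*z^2 + 26*z - 20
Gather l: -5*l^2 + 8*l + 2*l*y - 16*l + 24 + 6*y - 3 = -5*l^2 + l*(2*y - 8) + 6*y + 21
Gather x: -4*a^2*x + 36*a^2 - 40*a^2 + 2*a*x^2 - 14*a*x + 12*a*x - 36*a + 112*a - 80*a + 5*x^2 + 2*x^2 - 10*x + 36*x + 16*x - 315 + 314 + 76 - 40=-4*a^2 - 4*a + x^2*(2*a + 7) + x*(-4*a^2 - 2*a + 42) + 35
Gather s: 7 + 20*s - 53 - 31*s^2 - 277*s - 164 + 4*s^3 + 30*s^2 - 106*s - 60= 4*s^3 - s^2 - 363*s - 270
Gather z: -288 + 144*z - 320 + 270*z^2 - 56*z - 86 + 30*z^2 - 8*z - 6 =300*z^2 + 80*z - 700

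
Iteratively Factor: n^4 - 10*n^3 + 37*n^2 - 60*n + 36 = (n - 3)*(n^3 - 7*n^2 + 16*n - 12) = (n - 3)^2*(n^2 - 4*n + 4) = (n - 3)^2*(n - 2)*(n - 2)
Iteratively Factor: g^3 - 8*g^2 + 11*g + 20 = (g - 4)*(g^2 - 4*g - 5) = (g - 4)*(g + 1)*(g - 5)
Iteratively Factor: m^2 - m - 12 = (m - 4)*(m + 3)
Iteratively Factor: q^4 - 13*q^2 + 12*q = (q)*(q^3 - 13*q + 12) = q*(q - 1)*(q^2 + q - 12) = q*(q - 1)*(q + 4)*(q - 3)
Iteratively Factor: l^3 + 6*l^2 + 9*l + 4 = (l + 1)*(l^2 + 5*l + 4) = (l + 1)*(l + 4)*(l + 1)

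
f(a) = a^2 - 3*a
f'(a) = 2*a - 3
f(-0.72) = 2.68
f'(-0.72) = -4.44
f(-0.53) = 1.87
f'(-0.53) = -4.06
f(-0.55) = 1.95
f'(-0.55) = -4.10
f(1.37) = -2.23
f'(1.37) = -0.26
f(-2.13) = 10.93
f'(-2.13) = -7.26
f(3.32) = 1.06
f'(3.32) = 3.64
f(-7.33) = 75.72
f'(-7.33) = -17.66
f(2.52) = -1.21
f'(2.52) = 2.04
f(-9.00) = 108.00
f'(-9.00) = -21.00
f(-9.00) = 108.00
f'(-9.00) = -21.00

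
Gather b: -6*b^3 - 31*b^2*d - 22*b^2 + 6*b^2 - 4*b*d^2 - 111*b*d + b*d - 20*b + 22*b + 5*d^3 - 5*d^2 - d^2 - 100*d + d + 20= -6*b^3 + b^2*(-31*d - 16) + b*(-4*d^2 - 110*d + 2) + 5*d^3 - 6*d^2 - 99*d + 20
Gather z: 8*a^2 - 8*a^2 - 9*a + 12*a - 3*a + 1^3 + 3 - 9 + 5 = 0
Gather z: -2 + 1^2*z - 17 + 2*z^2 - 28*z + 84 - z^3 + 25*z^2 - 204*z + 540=-z^3 + 27*z^2 - 231*z + 605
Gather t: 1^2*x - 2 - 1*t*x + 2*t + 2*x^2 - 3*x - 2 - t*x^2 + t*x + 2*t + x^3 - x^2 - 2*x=t*(4 - x^2) + x^3 + x^2 - 4*x - 4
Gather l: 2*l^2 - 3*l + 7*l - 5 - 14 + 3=2*l^2 + 4*l - 16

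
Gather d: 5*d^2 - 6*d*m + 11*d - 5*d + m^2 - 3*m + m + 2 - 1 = 5*d^2 + d*(6 - 6*m) + m^2 - 2*m + 1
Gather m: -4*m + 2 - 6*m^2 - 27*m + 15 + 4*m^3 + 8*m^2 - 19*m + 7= 4*m^3 + 2*m^2 - 50*m + 24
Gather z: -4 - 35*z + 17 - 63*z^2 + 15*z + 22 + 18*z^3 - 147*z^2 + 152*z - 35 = 18*z^3 - 210*z^2 + 132*z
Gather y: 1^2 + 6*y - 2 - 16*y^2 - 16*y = -16*y^2 - 10*y - 1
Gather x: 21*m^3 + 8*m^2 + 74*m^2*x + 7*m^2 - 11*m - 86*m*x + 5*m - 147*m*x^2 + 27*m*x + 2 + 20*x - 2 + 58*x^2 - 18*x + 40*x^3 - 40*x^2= 21*m^3 + 15*m^2 - 6*m + 40*x^3 + x^2*(18 - 147*m) + x*(74*m^2 - 59*m + 2)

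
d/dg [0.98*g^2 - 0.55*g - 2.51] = 1.96*g - 0.55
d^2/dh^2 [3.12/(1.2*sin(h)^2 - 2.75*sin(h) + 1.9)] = (-17.9712*sin(h)^4 + 30.888*sin(h)^3 + 31.8162*sin(h)^2 - 78.078*sin(h) + 32.9628)/(1.2*sin(h)^2 - 2.75*sin(h) + 1.9)^3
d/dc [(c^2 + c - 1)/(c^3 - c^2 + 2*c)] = (-c^4 - 2*c^3 + 6*c^2 - 2*c + 2)/(c^2*(c^4 - 2*c^3 + 5*c^2 - 4*c + 4))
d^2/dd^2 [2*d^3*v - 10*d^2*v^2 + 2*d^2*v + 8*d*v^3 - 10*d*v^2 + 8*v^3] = 4*v*(3*d - 5*v + 1)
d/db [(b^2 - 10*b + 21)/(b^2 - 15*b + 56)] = -5/(b^2 - 16*b + 64)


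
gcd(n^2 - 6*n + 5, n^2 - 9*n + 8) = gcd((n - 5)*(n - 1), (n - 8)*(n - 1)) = n - 1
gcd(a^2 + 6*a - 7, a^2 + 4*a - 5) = a - 1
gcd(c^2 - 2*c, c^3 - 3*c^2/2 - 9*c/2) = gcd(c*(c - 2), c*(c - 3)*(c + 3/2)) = c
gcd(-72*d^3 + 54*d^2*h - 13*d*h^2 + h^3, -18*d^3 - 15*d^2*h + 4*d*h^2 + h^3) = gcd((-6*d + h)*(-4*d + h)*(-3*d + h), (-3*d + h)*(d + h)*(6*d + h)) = 3*d - h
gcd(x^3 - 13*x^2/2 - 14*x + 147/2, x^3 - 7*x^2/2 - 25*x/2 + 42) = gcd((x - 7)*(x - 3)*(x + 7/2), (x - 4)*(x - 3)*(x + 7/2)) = x^2 + x/2 - 21/2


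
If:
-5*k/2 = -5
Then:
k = 2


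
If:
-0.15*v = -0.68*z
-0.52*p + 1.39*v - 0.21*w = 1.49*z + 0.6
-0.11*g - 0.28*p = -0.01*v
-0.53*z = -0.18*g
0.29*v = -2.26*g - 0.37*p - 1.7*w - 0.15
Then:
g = 0.27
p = -0.09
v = 0.42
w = -0.50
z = 0.09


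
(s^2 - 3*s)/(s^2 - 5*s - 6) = s*(3 - s)/(-s^2 + 5*s + 6)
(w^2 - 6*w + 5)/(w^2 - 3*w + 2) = (w - 5)/(w - 2)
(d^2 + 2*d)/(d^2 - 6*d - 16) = d/(d - 8)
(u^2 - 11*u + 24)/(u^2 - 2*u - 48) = (u - 3)/(u + 6)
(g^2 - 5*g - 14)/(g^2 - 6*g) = (g^2 - 5*g - 14)/(g*(g - 6))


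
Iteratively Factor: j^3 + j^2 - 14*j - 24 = (j + 3)*(j^2 - 2*j - 8) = (j - 4)*(j + 3)*(j + 2)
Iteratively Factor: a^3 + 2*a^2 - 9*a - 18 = (a + 3)*(a^2 - a - 6) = (a - 3)*(a + 3)*(a + 2)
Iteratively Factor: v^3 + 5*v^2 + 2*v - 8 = (v + 4)*(v^2 + v - 2) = (v - 1)*(v + 4)*(v + 2)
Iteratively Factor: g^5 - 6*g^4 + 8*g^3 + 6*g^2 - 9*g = (g + 1)*(g^4 - 7*g^3 + 15*g^2 - 9*g) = (g - 1)*(g + 1)*(g^3 - 6*g^2 + 9*g) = g*(g - 1)*(g + 1)*(g^2 - 6*g + 9) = g*(g - 3)*(g - 1)*(g + 1)*(g - 3)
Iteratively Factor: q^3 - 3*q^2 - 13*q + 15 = (q - 1)*(q^2 - 2*q - 15) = (q - 5)*(q - 1)*(q + 3)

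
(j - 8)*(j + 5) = j^2 - 3*j - 40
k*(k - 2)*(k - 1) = k^3 - 3*k^2 + 2*k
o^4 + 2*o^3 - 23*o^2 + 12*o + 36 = (o - 3)*(o - 2)*(o + 1)*(o + 6)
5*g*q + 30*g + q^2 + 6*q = (5*g + q)*(q + 6)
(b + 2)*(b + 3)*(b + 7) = b^3 + 12*b^2 + 41*b + 42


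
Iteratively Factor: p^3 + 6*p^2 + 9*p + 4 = (p + 4)*(p^2 + 2*p + 1) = (p + 1)*(p + 4)*(p + 1)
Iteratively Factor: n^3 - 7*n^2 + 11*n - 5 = (n - 1)*(n^2 - 6*n + 5) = (n - 1)^2*(n - 5)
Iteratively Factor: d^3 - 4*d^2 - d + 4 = (d - 1)*(d^2 - 3*d - 4) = (d - 1)*(d + 1)*(d - 4)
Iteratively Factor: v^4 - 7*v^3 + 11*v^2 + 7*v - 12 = (v - 4)*(v^3 - 3*v^2 - v + 3) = (v - 4)*(v - 1)*(v^2 - 2*v - 3) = (v - 4)*(v - 3)*(v - 1)*(v + 1)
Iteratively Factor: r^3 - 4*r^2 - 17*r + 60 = (r - 5)*(r^2 + r - 12) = (r - 5)*(r - 3)*(r + 4)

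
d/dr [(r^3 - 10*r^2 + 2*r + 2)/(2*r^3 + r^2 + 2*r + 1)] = (21*r^4 - 4*r^3 - 31*r^2 - 24*r - 2)/(4*r^6 + 4*r^5 + 9*r^4 + 8*r^3 + 6*r^2 + 4*r + 1)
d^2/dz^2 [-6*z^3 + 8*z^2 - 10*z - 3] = 16 - 36*z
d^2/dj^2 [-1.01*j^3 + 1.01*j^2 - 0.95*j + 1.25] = 2.02 - 6.06*j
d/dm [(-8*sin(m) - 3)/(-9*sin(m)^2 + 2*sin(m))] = 6*(-12*cos(m) - 9/tan(m) + cos(m)/sin(m)^2)/(9*sin(m) - 2)^2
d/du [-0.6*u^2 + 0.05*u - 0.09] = 0.05 - 1.2*u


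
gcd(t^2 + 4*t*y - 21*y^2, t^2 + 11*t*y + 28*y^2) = t + 7*y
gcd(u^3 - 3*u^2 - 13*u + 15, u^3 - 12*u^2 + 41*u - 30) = u^2 - 6*u + 5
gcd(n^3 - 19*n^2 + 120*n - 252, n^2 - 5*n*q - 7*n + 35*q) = n - 7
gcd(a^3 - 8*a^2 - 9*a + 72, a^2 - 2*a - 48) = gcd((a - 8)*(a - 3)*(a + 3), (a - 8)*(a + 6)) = a - 8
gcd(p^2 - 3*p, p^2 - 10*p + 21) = p - 3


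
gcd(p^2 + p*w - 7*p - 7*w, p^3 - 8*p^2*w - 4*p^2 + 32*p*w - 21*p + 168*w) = p - 7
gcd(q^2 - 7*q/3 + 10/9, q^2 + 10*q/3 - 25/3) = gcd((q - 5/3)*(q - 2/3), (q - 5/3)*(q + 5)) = q - 5/3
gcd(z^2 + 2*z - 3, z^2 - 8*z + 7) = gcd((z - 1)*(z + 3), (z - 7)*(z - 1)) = z - 1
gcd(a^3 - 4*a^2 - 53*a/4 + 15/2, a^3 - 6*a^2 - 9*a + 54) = a - 6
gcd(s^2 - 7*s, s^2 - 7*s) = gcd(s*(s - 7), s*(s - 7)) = s^2 - 7*s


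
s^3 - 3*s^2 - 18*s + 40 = (s - 5)*(s - 2)*(s + 4)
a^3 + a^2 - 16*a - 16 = (a - 4)*(a + 1)*(a + 4)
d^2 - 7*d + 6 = (d - 6)*(d - 1)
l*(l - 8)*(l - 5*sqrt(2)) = l^3 - 8*l^2 - 5*sqrt(2)*l^2 + 40*sqrt(2)*l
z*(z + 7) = z^2 + 7*z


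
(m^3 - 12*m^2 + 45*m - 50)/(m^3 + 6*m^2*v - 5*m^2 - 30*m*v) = (m^2 - 7*m + 10)/(m*(m + 6*v))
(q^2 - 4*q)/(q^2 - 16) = q/(q + 4)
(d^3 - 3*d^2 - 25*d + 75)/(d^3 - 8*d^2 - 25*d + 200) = (d - 3)/(d - 8)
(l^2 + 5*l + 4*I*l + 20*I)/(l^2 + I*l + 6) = (l^2 + l*(5 + 4*I) + 20*I)/(l^2 + I*l + 6)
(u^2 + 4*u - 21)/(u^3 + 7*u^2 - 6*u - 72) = (u + 7)/(u^2 + 10*u + 24)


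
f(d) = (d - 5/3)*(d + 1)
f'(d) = 2*d - 2/3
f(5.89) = 29.10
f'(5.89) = 11.11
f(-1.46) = 1.44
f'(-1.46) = -3.59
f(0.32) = -1.78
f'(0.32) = -0.03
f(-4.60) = 22.56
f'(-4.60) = -9.87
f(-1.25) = 0.73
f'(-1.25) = -3.17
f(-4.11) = 17.97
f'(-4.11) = -8.89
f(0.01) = -1.67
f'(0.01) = -0.65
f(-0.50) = -1.08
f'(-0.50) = -1.67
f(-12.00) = 150.33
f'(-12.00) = -24.67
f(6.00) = 30.33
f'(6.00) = 11.33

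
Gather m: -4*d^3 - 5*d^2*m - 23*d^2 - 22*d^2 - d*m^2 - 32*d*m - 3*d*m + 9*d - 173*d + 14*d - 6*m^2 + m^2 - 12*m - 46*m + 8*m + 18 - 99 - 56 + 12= -4*d^3 - 45*d^2 - 150*d + m^2*(-d - 5) + m*(-5*d^2 - 35*d - 50) - 125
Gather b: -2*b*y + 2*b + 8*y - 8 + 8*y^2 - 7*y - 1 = b*(2 - 2*y) + 8*y^2 + y - 9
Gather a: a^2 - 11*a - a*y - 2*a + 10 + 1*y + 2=a^2 + a*(-y - 13) + y + 12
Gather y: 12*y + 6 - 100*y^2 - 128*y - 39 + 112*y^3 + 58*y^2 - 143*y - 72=112*y^3 - 42*y^2 - 259*y - 105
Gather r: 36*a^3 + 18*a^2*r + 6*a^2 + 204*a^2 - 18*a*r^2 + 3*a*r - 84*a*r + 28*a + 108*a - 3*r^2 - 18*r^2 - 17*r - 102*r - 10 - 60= 36*a^3 + 210*a^2 + 136*a + r^2*(-18*a - 21) + r*(18*a^2 - 81*a - 119) - 70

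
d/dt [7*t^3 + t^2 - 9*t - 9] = 21*t^2 + 2*t - 9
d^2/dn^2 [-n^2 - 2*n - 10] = -2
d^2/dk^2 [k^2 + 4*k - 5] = 2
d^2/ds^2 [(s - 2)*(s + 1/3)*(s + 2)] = 6*s + 2/3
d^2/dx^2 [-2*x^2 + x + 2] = -4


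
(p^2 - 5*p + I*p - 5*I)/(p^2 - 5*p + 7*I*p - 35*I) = (p + I)/(p + 7*I)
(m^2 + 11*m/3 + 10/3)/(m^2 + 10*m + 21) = (3*m^2 + 11*m + 10)/(3*(m^2 + 10*m + 21))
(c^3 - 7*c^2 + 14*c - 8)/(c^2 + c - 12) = (c^3 - 7*c^2 + 14*c - 8)/(c^2 + c - 12)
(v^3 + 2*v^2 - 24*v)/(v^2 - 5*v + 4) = v*(v + 6)/(v - 1)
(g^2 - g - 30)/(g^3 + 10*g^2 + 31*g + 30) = (g - 6)/(g^2 + 5*g + 6)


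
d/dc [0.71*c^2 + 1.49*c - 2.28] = 1.42*c + 1.49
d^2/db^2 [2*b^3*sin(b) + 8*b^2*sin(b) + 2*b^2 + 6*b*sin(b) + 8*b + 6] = -2*b^3*sin(b) - 8*b^2*sin(b) + 12*b^2*cos(b) + 6*b*sin(b) + 32*b*cos(b) + 16*sin(b) + 12*cos(b) + 4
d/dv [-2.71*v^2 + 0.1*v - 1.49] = 0.1 - 5.42*v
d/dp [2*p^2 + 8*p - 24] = 4*p + 8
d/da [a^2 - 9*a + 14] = 2*a - 9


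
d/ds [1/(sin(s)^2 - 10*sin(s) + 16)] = 2*(5 - sin(s))*cos(s)/(sin(s)^2 - 10*sin(s) + 16)^2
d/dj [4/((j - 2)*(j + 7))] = 4*(-2*j - 5)/(j^4 + 10*j^3 - 3*j^2 - 140*j + 196)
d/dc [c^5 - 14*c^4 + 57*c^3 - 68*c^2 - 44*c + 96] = 5*c^4 - 56*c^3 + 171*c^2 - 136*c - 44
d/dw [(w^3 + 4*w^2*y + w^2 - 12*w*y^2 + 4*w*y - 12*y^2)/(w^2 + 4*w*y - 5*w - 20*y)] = (-(2*w + 4*y - 5)*(w^3 + 4*w^2*y + w^2 - 12*w*y^2 + 4*w*y - 12*y^2) + (w^2 + 4*w*y - 5*w - 20*y)*(3*w^2 + 8*w*y + 2*w - 12*y^2 + 4*y))/(w^2 + 4*w*y - 5*w - 20*y)^2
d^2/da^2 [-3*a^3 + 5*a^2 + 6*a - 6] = 10 - 18*a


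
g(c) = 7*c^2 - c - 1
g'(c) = 14*c - 1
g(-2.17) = 34.13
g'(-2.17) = -31.38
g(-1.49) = 16.03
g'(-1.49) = -21.86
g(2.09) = 27.49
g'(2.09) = 28.26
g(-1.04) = 7.61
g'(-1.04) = -15.56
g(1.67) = 16.85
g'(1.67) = 22.38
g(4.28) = 122.95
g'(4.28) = 58.92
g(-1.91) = 26.45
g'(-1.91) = -27.74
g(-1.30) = 12.13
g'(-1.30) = -19.20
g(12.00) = 995.00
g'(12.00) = 167.00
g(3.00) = 59.00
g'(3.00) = 41.00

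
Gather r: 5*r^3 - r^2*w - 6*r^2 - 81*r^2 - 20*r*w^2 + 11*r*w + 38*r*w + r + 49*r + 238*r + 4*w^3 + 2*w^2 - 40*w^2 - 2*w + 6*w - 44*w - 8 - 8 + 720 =5*r^3 + r^2*(-w - 87) + r*(-20*w^2 + 49*w + 288) + 4*w^3 - 38*w^2 - 40*w + 704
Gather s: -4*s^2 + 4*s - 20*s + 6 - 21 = -4*s^2 - 16*s - 15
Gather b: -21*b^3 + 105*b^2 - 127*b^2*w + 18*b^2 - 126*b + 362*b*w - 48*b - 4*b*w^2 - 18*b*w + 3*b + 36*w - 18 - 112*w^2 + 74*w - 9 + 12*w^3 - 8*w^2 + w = -21*b^3 + b^2*(123 - 127*w) + b*(-4*w^2 + 344*w - 171) + 12*w^3 - 120*w^2 + 111*w - 27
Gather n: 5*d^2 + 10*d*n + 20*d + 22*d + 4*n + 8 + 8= 5*d^2 + 42*d + n*(10*d + 4) + 16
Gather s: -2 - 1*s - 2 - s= -2*s - 4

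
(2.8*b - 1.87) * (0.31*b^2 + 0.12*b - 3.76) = 0.868*b^3 - 0.2437*b^2 - 10.7524*b + 7.0312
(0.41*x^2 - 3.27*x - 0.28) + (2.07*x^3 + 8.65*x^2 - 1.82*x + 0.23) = 2.07*x^3 + 9.06*x^2 - 5.09*x - 0.05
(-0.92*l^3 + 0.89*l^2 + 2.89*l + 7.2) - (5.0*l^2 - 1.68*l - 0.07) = -0.92*l^3 - 4.11*l^2 + 4.57*l + 7.27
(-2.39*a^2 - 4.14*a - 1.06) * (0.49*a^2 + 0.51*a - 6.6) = -1.1711*a^4 - 3.2475*a^3 + 13.1432*a^2 + 26.7834*a + 6.996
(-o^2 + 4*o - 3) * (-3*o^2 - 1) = 3*o^4 - 12*o^3 + 10*o^2 - 4*o + 3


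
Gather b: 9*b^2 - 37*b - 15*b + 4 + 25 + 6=9*b^2 - 52*b + 35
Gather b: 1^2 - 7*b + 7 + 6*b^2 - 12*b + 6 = 6*b^2 - 19*b + 14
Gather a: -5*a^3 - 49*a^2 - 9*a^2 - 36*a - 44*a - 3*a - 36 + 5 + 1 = -5*a^3 - 58*a^2 - 83*a - 30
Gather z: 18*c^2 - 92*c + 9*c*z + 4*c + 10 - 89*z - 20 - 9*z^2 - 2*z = 18*c^2 - 88*c - 9*z^2 + z*(9*c - 91) - 10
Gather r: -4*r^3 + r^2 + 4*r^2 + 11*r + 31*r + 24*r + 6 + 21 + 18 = -4*r^3 + 5*r^2 + 66*r + 45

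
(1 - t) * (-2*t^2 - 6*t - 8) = 2*t^3 + 4*t^2 + 2*t - 8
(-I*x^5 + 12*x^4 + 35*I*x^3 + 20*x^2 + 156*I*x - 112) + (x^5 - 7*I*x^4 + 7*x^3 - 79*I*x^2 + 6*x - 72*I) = x^5 - I*x^5 + 12*x^4 - 7*I*x^4 + 7*x^3 + 35*I*x^3 + 20*x^2 - 79*I*x^2 + 6*x + 156*I*x - 112 - 72*I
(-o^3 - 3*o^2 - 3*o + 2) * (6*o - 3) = -6*o^4 - 15*o^3 - 9*o^2 + 21*o - 6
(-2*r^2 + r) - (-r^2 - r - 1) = -r^2 + 2*r + 1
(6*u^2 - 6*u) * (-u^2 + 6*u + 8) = -6*u^4 + 42*u^3 + 12*u^2 - 48*u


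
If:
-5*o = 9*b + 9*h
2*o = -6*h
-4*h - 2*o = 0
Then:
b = 0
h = 0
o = 0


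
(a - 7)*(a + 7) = a^2 - 49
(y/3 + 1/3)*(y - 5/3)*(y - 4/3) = y^3/3 - 2*y^2/3 - 7*y/27 + 20/27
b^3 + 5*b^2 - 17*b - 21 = (b - 3)*(b + 1)*(b + 7)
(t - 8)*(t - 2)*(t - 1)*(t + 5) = t^4 - 6*t^3 - 29*t^2 + 114*t - 80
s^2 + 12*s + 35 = (s + 5)*(s + 7)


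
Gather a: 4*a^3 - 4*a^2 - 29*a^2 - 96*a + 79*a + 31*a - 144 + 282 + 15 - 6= 4*a^3 - 33*a^2 + 14*a + 147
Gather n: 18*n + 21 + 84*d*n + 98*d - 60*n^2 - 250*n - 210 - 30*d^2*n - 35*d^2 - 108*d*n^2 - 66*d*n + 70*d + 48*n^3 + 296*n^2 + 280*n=-35*d^2 + 168*d + 48*n^3 + n^2*(236 - 108*d) + n*(-30*d^2 + 18*d + 48) - 189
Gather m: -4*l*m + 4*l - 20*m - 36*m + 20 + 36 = 4*l + m*(-4*l - 56) + 56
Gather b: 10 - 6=4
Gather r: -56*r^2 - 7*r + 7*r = -56*r^2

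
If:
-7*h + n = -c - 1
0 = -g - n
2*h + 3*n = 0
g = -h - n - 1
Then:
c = -26/3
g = -2/3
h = -1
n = 2/3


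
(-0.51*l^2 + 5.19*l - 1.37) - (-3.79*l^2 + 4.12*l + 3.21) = 3.28*l^2 + 1.07*l - 4.58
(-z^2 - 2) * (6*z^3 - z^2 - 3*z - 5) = -6*z^5 + z^4 - 9*z^3 + 7*z^2 + 6*z + 10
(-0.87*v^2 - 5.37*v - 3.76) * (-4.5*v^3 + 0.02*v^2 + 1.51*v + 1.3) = 3.915*v^5 + 24.1476*v^4 + 15.4989*v^3 - 9.3149*v^2 - 12.6586*v - 4.888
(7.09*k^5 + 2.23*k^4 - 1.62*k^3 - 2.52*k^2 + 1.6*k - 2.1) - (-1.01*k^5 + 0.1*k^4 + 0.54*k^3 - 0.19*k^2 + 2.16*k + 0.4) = 8.1*k^5 + 2.13*k^4 - 2.16*k^3 - 2.33*k^2 - 0.56*k - 2.5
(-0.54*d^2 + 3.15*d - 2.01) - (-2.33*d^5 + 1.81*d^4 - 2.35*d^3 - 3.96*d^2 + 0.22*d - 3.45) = 2.33*d^5 - 1.81*d^4 + 2.35*d^3 + 3.42*d^2 + 2.93*d + 1.44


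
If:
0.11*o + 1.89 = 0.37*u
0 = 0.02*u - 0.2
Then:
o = 16.45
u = 10.00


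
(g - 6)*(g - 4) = g^2 - 10*g + 24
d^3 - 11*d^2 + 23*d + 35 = (d - 7)*(d - 5)*(d + 1)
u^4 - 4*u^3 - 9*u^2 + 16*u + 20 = (u - 5)*(u - 2)*(u + 1)*(u + 2)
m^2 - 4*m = m*(m - 4)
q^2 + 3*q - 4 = (q - 1)*(q + 4)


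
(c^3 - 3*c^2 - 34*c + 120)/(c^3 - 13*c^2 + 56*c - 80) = (c + 6)/(c - 4)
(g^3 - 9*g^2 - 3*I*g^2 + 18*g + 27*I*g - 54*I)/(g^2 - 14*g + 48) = (g^2 - 3*g*(1 + I) + 9*I)/(g - 8)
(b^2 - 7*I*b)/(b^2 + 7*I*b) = (b - 7*I)/(b + 7*I)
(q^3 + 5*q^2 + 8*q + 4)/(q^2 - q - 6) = (q^2 + 3*q + 2)/(q - 3)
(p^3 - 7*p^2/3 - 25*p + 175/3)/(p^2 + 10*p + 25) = (3*p^2 - 22*p + 35)/(3*(p + 5))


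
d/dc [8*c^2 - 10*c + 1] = 16*c - 10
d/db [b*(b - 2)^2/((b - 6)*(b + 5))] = (b^4 - 2*b^3 - 90*b^2 + 240*b - 120)/(b^4 - 2*b^3 - 59*b^2 + 60*b + 900)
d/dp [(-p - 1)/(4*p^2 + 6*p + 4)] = (2*p^2 + 4*p + 1)/(2*(4*p^4 + 12*p^3 + 17*p^2 + 12*p + 4))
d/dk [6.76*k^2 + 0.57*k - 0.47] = 13.52*k + 0.57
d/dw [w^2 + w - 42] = 2*w + 1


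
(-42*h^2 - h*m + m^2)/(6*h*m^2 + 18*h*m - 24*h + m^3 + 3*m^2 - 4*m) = (-7*h + m)/(m^2 + 3*m - 4)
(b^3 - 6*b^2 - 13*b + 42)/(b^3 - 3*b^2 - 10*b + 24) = (b - 7)/(b - 4)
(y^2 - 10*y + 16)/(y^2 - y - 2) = (y - 8)/(y + 1)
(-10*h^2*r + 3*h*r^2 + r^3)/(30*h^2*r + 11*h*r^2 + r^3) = (-2*h + r)/(6*h + r)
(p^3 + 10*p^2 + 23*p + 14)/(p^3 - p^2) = (p^3 + 10*p^2 + 23*p + 14)/(p^2*(p - 1))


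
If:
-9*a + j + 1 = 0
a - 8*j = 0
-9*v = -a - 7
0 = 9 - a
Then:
No Solution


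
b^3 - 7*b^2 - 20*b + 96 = (b - 8)*(b - 3)*(b + 4)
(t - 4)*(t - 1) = t^2 - 5*t + 4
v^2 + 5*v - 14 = (v - 2)*(v + 7)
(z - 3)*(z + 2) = z^2 - z - 6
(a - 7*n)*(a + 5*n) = a^2 - 2*a*n - 35*n^2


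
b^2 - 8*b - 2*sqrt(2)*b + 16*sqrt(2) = (b - 8)*(b - 2*sqrt(2))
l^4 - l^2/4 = l^2*(l - 1/2)*(l + 1/2)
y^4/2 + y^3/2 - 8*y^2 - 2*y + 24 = (y/2 + 1)*(y - 3)*(y - 2)*(y + 4)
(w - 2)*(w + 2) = w^2 - 4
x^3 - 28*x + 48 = (x - 4)*(x - 2)*(x + 6)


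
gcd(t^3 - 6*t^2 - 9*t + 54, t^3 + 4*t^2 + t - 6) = t + 3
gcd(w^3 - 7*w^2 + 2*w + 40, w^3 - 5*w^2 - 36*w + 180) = w - 5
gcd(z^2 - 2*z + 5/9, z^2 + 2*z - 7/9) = z - 1/3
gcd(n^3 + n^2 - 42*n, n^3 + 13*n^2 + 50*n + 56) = n + 7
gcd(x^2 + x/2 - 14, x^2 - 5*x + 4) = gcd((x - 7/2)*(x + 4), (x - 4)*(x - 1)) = 1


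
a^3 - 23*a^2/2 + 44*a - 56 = (a - 4)^2*(a - 7/2)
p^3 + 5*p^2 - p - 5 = (p - 1)*(p + 1)*(p + 5)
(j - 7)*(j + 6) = j^2 - j - 42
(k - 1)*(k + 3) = k^2 + 2*k - 3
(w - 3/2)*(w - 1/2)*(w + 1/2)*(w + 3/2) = w^4 - 5*w^2/2 + 9/16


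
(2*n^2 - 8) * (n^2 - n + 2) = 2*n^4 - 2*n^3 - 4*n^2 + 8*n - 16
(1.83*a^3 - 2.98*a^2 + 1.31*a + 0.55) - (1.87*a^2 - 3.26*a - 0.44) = 1.83*a^3 - 4.85*a^2 + 4.57*a + 0.99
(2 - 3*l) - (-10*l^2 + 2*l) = 10*l^2 - 5*l + 2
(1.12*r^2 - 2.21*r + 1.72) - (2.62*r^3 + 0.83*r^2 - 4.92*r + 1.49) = -2.62*r^3 + 0.29*r^2 + 2.71*r + 0.23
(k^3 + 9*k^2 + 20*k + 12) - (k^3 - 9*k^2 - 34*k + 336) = 18*k^2 + 54*k - 324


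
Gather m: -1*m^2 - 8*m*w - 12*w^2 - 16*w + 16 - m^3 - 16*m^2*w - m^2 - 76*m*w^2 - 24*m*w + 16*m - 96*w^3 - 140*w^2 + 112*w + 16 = -m^3 + m^2*(-16*w - 2) + m*(-76*w^2 - 32*w + 16) - 96*w^3 - 152*w^2 + 96*w + 32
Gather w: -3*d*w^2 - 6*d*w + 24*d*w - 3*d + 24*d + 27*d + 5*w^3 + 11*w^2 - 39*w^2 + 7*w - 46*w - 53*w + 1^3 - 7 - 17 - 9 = 48*d + 5*w^3 + w^2*(-3*d - 28) + w*(18*d - 92) - 32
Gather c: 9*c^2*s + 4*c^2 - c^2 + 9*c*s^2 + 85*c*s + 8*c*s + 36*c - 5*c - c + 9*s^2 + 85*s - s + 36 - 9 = c^2*(9*s + 3) + c*(9*s^2 + 93*s + 30) + 9*s^2 + 84*s + 27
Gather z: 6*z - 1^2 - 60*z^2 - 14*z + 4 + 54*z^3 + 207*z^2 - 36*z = 54*z^3 + 147*z^2 - 44*z + 3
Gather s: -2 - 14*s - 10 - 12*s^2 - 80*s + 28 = -12*s^2 - 94*s + 16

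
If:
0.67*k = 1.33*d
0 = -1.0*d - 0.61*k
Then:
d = 0.00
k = 0.00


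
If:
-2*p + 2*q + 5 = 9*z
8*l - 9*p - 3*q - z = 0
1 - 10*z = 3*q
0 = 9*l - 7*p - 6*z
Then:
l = 1696/1949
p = 1770/1949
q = -947/1949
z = 479/1949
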